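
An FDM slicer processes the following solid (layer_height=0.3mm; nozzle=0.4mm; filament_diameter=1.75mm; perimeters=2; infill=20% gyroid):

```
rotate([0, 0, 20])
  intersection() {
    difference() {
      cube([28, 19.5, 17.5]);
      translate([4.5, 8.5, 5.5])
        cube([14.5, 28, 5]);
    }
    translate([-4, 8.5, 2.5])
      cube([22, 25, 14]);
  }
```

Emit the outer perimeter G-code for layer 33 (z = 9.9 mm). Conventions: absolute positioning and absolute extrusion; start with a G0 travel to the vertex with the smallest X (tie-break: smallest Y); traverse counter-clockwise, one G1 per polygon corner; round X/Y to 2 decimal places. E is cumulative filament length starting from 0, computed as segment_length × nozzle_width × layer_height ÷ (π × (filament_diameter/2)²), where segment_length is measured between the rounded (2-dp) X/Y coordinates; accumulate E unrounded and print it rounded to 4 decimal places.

G0 X-6.67 Y18.32 Z9.90
G1 X-2.91 Y7.99 E0.5484
G1 X1.32 Y9.53 E0.7730
G1 X-2.44 Y19.86 E1.3215
G1 X-6.67 Y18.32 E1.5461

At z = 9.9 mm: the 28×19.5 cube contributes its full rectangle; the 14.5×28 cube at (4.5, 8.5) contributes its full rectangle; After the difference (first − rest): starting from the 28×19.5 cube, the 14.5×28 cube at (4.5, 8.5) partially overlaps it — only the 159.50 mm² overlap (of its 406.00 mm²) is removed, clipping the outline — 1 connected region; the cube at (-4, 8.5) is present — its section is the full 22×25 rectangle; After intersecting: the 22×25 cube at (-4, 8.5) partially overlaps the result so far; clipping to the common part keeps 49.50 mm² — 1 connected region; (whole slice rotated 20° about Z — lengths, areas and connectivity unchanged). The outline is a single polygon with 4 vertices. Extrusion per mm of travel: 0.4 × 0.3 / (π × 0.875²) = 0.049890. Accumulating E over each segment gives final E = 1.5461.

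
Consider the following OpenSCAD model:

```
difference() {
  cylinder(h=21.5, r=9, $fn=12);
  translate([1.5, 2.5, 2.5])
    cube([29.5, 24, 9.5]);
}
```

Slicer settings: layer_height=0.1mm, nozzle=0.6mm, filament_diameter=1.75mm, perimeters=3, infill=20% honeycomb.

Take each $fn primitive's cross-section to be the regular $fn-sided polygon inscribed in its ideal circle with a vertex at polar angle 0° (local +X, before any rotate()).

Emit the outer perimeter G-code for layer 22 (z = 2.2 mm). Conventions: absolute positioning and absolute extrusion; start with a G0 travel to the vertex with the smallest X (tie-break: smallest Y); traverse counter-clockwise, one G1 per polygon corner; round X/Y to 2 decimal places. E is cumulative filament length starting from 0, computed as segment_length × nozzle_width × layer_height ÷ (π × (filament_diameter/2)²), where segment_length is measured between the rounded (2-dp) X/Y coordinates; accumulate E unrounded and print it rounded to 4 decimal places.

At z = 2.2 mm: the r=9 cylinder contributes a regular 12-gon of circumradius 9; the cube at (1.5, 2.5) does not reach this height (z outside [2.5, 12]); Subtracting the remaining from the first: none of the subtracted shapes is present at this height, so the r=9 cylinder is unchanged — 1 connected region. The outline is a single polygon with 12 vertices. Extrusion per mm of travel: 0.6 × 0.1 / (π × 0.875²) = 0.024945. Accumulating E over each segment gives final E = 1.3942.

G0 X-9.00 Y0.00 Z2.20
G1 X-7.79 Y-4.50 E0.1162
G1 X-4.50 Y-7.79 E0.2323
G1 X0.00 Y-9.00 E0.3485
G1 X4.50 Y-7.79 E0.4648
G1 X7.79 Y-4.50 E0.5808
G1 X9.00 Y0.00 E0.6971
G1 X7.79 Y4.50 E0.8133
G1 X4.50 Y7.79 E0.9294
G1 X0.00 Y9.00 E1.0456
G1 X-4.50 Y7.79 E1.1619
G1 X-7.79 Y4.50 E1.2779
G1 X-9.00 Y0.00 E1.3942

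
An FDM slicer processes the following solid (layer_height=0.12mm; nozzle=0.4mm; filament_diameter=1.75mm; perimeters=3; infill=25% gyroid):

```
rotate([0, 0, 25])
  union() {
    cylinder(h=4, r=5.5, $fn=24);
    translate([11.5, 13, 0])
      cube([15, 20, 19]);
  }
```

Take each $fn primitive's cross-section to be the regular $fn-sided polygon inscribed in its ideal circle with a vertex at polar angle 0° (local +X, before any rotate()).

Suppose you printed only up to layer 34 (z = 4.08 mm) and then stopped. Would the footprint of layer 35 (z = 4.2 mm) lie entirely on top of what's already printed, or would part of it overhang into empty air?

entirely on top

Compare the two slices. At z = 4.08: the cylinder does not reach this height (z outside [0, 4]); the 15×20 cube at (11.5, 13) contributes its full rectangle (area 300.00 mm²); Combining (union): only the 15×20 cube at (11.5, 13) is present, so the union is just that shape — area = 300.00 mm²; (whole slice rotated 25° about Z — lengths, areas and connectivity unchanged). At z = 4.2: the cylinder does not reach this height (z outside [0, 4]); the cube at (11.5, 13) is present — its section is the full 15×20 rectangle (area 300.00 mm²); Combining (union): only the 15×20 cube at (11.5, 13) is present, so the union is just that shape — area = 300.00 mm²; (whole slice rotated 25° about Z — lengths, areas and connectivity unchanged). Checking containment: the cross-section at z = 4.2 is a subset of the cross-section at z = 4.08.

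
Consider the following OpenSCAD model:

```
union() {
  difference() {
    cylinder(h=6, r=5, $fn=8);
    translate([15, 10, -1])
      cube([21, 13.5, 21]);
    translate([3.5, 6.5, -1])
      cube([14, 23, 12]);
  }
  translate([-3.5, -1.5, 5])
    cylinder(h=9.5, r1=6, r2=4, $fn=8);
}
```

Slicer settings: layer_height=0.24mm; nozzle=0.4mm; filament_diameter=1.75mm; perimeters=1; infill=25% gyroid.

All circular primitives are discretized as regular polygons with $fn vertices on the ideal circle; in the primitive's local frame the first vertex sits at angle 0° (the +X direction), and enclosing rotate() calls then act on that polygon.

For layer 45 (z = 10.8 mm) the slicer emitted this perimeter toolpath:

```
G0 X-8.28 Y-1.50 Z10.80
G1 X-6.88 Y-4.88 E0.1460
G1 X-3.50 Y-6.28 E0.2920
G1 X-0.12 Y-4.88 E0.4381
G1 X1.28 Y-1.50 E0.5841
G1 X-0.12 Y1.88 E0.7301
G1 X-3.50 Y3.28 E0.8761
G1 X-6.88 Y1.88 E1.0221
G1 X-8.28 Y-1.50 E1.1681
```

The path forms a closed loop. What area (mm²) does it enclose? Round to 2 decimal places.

64.63 mm²

Apply the shoelace formula to the sequence of (X, Y) vertices; enclosed area = 64.63 mm².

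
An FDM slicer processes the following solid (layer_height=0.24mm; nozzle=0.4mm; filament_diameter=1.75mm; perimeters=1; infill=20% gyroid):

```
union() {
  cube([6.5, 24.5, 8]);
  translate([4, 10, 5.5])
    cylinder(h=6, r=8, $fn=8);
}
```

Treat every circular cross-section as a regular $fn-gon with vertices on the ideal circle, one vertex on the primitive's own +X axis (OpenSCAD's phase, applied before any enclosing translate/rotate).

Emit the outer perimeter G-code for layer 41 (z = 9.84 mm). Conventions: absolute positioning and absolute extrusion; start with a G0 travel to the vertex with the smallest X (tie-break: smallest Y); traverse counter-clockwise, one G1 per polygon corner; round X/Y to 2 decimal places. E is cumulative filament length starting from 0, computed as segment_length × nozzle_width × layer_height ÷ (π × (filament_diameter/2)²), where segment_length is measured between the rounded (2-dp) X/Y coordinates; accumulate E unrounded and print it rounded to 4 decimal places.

At z = 9.84 mm: the cube is absent (z outside [0, 8]); the r=8 cylinder at (4, 10) contributes a regular 8-gon of circumradius 8; Taking the union: only the r=8 cylinder at (4, 10) is present, so the union is just that shape — 1 connected region. The outline is a single polygon with 8 vertices. Extrusion per mm of travel: 0.4 × 0.24 / (π × 0.875²) = 0.039912. Accumulating E over each segment gives final E = 1.9556.

G0 X-4.00 Y10.00 Z9.84
G1 X-1.66 Y4.34 E0.2444
G1 X4.00 Y2.00 E0.4889
G1 X9.66 Y4.34 E0.7333
G1 X12.00 Y10.00 E0.9778
G1 X9.66 Y15.66 E1.2222
G1 X4.00 Y18.00 E1.4667
G1 X-1.66 Y15.66 E1.7111
G1 X-4.00 Y10.00 E1.9556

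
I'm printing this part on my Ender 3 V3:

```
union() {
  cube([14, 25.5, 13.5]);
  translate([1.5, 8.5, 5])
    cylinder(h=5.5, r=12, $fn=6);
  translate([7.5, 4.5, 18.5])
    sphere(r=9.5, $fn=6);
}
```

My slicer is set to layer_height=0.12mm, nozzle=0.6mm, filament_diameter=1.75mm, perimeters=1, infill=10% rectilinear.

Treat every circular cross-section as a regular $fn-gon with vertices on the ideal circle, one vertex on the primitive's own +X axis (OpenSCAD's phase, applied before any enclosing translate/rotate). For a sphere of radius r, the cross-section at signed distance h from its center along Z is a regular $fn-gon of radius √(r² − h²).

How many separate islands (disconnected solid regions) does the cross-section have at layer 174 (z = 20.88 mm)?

1

At z = 20.88 mm: the cube is absent (z outside [0, 13.5]); the cylinder at (1.5, 8.5) does not reach this height (z outside [5, 10.5]); the r=9.5 sphere at (7.5, 4.5) slices to a regular 6-gon of circumradius 9.197 (√(r²−h²) with h=2.38 from center); Merging all regions: only the r=9.5 sphere at (7.5, 4.5) is present, so the union is just that shape — 1 connected region. Overall, the cross-section is a single solid region. Island count = 1.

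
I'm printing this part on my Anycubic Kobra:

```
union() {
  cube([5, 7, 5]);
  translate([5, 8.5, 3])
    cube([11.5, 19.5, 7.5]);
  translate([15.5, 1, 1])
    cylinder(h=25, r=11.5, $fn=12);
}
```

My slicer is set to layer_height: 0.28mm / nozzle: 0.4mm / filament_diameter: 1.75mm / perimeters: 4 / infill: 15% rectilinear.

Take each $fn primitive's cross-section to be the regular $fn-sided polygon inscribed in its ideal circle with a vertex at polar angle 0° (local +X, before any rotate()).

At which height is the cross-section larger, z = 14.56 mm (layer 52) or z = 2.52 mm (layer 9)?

Layer 52 (z = 14.56): the cube is absent (z outside [0, 5]); the cube at (5, 8.5) is not intersected at this z (z outside [3, 10.5]); the r=11.5 cylinder at (15.5, 1) contributes a regular 12-gon of circumradius 11.5 (area = (12/2)·11.500²·sin(360°/12) = 396.75 mm²); Taking the union: only the r=11.5 cylinder at (15.5, 1) is present, so the union is just that shape — area = 396.75 mm². So its area = 396.75 mm². Layer 9 (z = 2.52): the 5×7 cube contributes its full rectangle (area 35.00 mm²); the cube at (5, 8.5) is not intersected at this z (z outside [3, 10.5]); the r=11.5 cylinder at (15.5, 1) contributes a regular 12-gon of circumradius 11.5 (area = (12/2)·11.500²·sin(360°/12) = 396.75 mm²); Taking the union: the regions partially overlap — summed areas 431.75 mm² minus the doubly-counted overlap 2.73 mm² gives 429.02 mm² — area = 429.02 mm². So its area = 429.02 mm². Layer 9 is larger (429.02 vs 396.75 mm²).

layer 9 (z = 2.52 mm)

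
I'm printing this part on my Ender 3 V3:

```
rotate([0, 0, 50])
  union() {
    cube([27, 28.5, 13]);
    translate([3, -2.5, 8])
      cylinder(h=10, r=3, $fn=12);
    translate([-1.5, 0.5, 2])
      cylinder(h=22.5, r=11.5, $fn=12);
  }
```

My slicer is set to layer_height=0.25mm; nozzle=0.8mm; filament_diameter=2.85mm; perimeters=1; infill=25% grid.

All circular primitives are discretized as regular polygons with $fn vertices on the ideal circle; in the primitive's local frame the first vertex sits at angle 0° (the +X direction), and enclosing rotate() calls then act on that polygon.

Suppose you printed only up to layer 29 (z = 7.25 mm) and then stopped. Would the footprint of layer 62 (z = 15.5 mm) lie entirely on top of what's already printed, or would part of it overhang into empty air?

entirely on top

Compare the two slices. At z = 7.25: the 27×28.5 cube contributes its full rectangle (area 769.50 mm²); the cylinder at (3, -2.5) is absent (z outside [8, 18]); the cylinder at (-1.5, 0.5): section is a regular 12-gon, circumradius r=11.5 (area = (12/2)·11.500²·sin(360°/12) = 396.75 mm²); Merging all regions: the regions partially overlap — summed areas 1166.25 mm² minus the doubly-counted overlap 87.21 mm² gives 1079.04 mm² — area = 1079.04 mm²; (rotated 50° about Z; rotation is an isometry so areas/perimeters/island counts are preserved). At z = 15.5: the cube is not intersected at this z (z outside [0, 13]); the r=3 cylinder at (3, -2.5) gives a regular 12-gon of circumradius 3 (constant along its height) (area = (12/2)·3.000²·sin(360°/12) = 27.00 mm²); the r=11.5 cylinder at (-1.5, 0.5) gives a regular 12-gon of circumradius 11.5 (constant along its height) (area = (12/2)·11.500²·sin(360°/12) = 396.75 mm²); Merging all regions: the r=3 cylinder at (3, -2.5) lies entirely inside the r=11.5 cylinder at (-1.5, 0.5), so the union is just the r=11.5 cylinder at (-1.5, 0.5) — area = 396.75 mm²; (rotated 50° about Z; rotation is an isometry so areas/perimeters/island counts are preserved). Checking containment: the cross-section at z = 15.5 is a subset of the cross-section at z = 7.25.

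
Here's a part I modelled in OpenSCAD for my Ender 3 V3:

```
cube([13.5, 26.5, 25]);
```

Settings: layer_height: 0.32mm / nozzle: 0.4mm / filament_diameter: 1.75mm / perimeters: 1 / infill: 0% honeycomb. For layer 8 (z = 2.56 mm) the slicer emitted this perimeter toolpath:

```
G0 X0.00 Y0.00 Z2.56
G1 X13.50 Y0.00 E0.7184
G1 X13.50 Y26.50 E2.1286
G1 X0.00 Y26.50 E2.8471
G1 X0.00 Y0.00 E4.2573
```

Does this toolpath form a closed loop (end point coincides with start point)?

yes

Start point (G0): (0.00, 0.00). End point (last G1): the path returns to the start — closed.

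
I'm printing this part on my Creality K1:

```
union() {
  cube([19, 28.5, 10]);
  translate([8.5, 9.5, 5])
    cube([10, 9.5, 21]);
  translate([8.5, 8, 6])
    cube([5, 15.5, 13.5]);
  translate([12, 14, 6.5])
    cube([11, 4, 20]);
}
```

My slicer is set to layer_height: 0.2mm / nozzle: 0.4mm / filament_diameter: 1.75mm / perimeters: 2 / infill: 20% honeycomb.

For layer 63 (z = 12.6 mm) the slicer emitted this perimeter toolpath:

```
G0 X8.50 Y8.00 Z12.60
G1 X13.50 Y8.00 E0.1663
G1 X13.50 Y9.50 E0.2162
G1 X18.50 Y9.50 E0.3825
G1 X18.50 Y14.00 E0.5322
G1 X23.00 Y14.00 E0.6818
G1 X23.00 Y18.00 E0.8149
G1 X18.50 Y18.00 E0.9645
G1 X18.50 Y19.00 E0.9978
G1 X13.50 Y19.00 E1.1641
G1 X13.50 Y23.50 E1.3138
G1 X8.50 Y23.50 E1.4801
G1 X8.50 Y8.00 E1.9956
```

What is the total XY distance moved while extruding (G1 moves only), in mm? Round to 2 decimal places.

Sum the Euclidean lengths of each G1 segment: total = 60.00 mm.

60.00 mm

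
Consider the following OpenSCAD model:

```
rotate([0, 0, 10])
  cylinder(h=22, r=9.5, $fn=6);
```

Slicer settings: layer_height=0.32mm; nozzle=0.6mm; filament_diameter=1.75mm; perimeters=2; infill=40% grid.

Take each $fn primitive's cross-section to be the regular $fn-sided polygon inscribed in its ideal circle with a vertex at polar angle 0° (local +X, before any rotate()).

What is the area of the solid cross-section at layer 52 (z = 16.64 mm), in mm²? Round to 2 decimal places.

234.48 mm²

At z = 16.64 mm: the r=9.5 cylinder gives a regular 6-gon of circumradius 9.5 (constant along its height) (area = (6/2)·9.500²·sin(360°/6) = 234.48 mm²); (whole slice rotated 10° about Z — lengths, areas and connectivity unchanged). Overall, the cross-section is a single solid region. Net area = 234.48 mm².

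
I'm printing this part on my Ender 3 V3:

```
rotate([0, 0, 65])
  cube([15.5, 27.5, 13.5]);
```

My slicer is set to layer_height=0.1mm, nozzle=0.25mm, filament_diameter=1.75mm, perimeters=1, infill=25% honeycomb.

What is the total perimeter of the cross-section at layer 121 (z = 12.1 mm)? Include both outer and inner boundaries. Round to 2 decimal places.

At z = 12.1 mm: the 15.5×27.5 cube contributes its full rectangle (perimeter 86.00 mm); (whole slice rotated 65° about Z — lengths, areas and connectivity unchanged). Overall, the cross-section is a single solid region. Total boundary length (outer) = 86.00 mm.

86.00 mm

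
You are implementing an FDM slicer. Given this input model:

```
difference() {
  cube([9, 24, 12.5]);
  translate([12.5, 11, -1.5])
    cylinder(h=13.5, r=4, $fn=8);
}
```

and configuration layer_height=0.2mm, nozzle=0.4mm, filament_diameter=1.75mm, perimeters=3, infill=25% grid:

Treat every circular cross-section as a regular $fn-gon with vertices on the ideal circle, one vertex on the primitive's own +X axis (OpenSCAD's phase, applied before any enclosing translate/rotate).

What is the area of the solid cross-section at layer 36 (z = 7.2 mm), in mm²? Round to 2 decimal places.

At z = 7.2 mm: the cube (footprint 9×24) is included at this height (area 216.00 mm²); the r=4 cylinder at (12.5, 11) gives a regular 8-gon of circumradius 4 (constant along its height) (area = (8/2)·4.000²·sin(360°/8) = 45.25 mm²); Subtracting the remaining from the first: starting from the 9×24 cube (216.00 mm²), the r=4 cylinder at (12.5, 11) partially overlaps it — only the 0.60 mm² overlap (of its 45.25 mm²) is removed, clipping the outline — area = 215.40 mm². Overall, the cross-section is a single solid region. Net area = 215.40 mm².

215.40 mm²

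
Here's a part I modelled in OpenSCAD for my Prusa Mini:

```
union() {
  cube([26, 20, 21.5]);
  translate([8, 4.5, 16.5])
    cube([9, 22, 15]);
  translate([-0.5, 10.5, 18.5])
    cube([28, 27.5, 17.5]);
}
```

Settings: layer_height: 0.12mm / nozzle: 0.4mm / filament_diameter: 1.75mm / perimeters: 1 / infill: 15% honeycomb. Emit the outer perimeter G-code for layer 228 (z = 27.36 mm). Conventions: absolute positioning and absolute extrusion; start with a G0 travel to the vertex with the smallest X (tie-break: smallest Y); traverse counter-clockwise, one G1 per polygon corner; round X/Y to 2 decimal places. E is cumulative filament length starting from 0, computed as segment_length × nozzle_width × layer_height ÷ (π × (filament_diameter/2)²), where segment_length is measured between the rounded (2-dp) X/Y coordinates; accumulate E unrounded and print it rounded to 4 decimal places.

At z = 27.36 mm: the cube does not reach this height (z outside [0, 21.5]); the cube at (8, 4.5) is present — its section is the full 9×22 rectangle; the 28×27.5 cube at (-0.5, 10.5) contributes its full rectangle; Taking the union: the regions partially overlap (shared area 144.00 mm²), so overlapping operands fuse into one piece — 1 connected region. The outline is a single polygon with 8 vertices. Extrusion per mm of travel: 0.4 × 0.12 / (π × 0.875²) = 0.019956. Accumulating E over each segment gives final E = 2.4546.

G0 X-0.50 Y10.50 Z27.36
G1 X8.00 Y10.50 E0.1696
G1 X8.00 Y4.50 E0.2894
G1 X17.00 Y4.50 E0.4690
G1 X17.00 Y10.50 E0.5887
G1 X27.50 Y10.50 E0.7982
G1 X27.50 Y38.00 E1.3470
G1 X-0.50 Y38.00 E1.9058
G1 X-0.50 Y10.50 E2.4546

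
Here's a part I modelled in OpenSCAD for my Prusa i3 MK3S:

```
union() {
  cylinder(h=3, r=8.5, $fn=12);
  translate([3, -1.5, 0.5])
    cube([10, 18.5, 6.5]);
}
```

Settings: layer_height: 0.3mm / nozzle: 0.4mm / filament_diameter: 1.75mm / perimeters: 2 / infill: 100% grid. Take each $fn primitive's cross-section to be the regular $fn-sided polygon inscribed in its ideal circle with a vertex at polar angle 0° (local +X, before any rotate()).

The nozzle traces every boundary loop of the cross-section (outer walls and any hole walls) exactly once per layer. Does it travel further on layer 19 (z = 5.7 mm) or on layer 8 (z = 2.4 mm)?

layer 8 (z = 2.4 mm)

Layer 19 (z = 5.7): the cylinder does not reach this height (z outside [0, 3]); the 10×18.5 cube at (3, -1.5) contributes its full rectangle (perimeter 57.00 mm); Taking the union: only the 10×18.5 cube at (3, -1.5) is present, so the union is just that shape — boundary = 57.00 mm. So its perimeter = 57.00 mm. Layer 8 (z = 2.4): the r=8.5 cylinder gives a regular 12-gon of circumradius 8.5 (constant along its height) (perimeter = 2·12·8.500·sin(180°/12) = 52.80 mm); the cube at (3, -1.5) (footprint 10×18.5) is included at this height (perimeter 57.00 mm); Combining (union): the regions partially overlap (shared area 37.84 mm²), so the edge portions inside another operand are dropped and the merged outline is re-measured after clipping — boundary = 83.86 mm. So its perimeter = 83.86 mm. Layer 8 is larger (83.86 vs 57.00 mm).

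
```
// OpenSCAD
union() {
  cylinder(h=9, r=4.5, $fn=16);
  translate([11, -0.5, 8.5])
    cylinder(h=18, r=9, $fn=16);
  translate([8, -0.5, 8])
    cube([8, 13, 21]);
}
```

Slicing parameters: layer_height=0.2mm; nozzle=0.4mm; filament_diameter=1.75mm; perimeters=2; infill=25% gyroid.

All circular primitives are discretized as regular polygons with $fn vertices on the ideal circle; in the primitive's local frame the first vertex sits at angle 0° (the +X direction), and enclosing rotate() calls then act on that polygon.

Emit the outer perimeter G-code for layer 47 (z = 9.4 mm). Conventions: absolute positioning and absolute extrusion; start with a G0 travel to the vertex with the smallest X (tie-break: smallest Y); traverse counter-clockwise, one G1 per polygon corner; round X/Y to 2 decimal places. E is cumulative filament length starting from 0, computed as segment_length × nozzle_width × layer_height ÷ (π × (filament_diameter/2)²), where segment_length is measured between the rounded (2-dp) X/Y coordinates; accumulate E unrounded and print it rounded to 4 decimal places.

G0 X2.00 Y-0.50 Z9.40
G1 X2.69 Y-3.94 E0.1167
G1 X4.64 Y-6.86 E0.2335
G1 X7.56 Y-8.81 E0.3503
G1 X11.00 Y-9.50 E0.4670
G1 X14.44 Y-8.81 E0.5837
G1 X17.36 Y-6.86 E0.7004
G1 X19.31 Y-3.94 E0.8172
G1 X20.00 Y-0.50 E0.9339
G1 X19.31 Y2.94 E1.0506
G1 X17.36 Y5.86 E1.1674
G1 X16.00 Y6.78 E1.2220
G1 X16.00 Y12.50 E1.4123
G1 X8.00 Y12.50 E1.6783
G1 X8.00 Y7.90 E1.8313
G1 X7.56 Y7.81 E1.8463
G1 X4.64 Y5.86 E1.9631
G1 X2.69 Y2.94 E2.0798
G1 X2.00 Y-0.50 E2.1965

At z = 9.4 mm: the cylinder does not reach this height (z outside [0, 9]); the r=9 cylinder at (11, -0.5) contributes a regular 16-gon of circumradius 9; the 8×13 cube at (8, -0.5) contributes its full rectangle; Merging all regions: the regions partially overlap (shared area 68.05 mm²), so overlapping operands fuse into one piece — 1 connected region. The outline is a single polygon with 18 vertices. Extrusion per mm of travel: 0.4 × 0.2 / (π × 0.875²) = 0.033260. Accumulating E over each segment gives final E = 2.1965.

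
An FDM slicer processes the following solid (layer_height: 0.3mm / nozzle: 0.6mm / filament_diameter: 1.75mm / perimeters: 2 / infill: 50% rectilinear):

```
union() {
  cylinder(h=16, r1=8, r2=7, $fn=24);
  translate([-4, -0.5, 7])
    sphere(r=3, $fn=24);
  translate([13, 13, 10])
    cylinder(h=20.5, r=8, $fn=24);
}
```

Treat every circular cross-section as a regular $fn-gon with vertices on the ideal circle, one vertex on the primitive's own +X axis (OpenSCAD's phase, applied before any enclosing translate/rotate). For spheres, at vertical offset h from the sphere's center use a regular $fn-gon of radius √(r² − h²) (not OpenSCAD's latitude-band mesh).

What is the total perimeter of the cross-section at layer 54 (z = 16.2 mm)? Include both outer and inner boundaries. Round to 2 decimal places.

50.12 mm

At z = 16.2 mm: the cone is not intersected at this z (z outside [0, 16]); the sphere at (-4, -0.5) does not reach this height (|z−center|=9.200 > r=3); the r=8 cylinder at (13, 13) gives a regular 24-gon of circumradius 8 (constant along its height) (perimeter = 2·24·8.000·sin(180°/24) = 50.12 mm); Combining (union): only the r=8 cylinder at (13, 13) is present, so the union is just that shape — boundary = 50.12 mm. Overall, the cross-section is a single solid region. Total boundary length (outer) = 50.12 mm.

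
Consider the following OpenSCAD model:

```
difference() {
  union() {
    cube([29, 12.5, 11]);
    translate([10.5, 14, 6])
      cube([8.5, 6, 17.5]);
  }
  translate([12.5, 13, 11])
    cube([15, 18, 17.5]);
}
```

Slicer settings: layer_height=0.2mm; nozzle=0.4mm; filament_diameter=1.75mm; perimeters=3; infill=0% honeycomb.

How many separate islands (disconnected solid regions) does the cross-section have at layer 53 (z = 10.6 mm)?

At z = 10.6 mm: the cube (footprint 29×12.5) is included at this height; the cube at (10.5, 14) is present — its section is the full 8.5×6 rectangle; Taking the union: the 2 present regions are separate (no shared area or edge), so areas and boundary lengths simply add and each stays a separate island — 2 connected regions; the cube at (12.5, 13) is absent (z outside [11, 28.5]); After the difference (first − rest): none of the subtracted shapes is present at this height, so that combined region is unchanged — 2 connected regions. Overall, the cross-section has 2 separate islands. Island count = 2.

2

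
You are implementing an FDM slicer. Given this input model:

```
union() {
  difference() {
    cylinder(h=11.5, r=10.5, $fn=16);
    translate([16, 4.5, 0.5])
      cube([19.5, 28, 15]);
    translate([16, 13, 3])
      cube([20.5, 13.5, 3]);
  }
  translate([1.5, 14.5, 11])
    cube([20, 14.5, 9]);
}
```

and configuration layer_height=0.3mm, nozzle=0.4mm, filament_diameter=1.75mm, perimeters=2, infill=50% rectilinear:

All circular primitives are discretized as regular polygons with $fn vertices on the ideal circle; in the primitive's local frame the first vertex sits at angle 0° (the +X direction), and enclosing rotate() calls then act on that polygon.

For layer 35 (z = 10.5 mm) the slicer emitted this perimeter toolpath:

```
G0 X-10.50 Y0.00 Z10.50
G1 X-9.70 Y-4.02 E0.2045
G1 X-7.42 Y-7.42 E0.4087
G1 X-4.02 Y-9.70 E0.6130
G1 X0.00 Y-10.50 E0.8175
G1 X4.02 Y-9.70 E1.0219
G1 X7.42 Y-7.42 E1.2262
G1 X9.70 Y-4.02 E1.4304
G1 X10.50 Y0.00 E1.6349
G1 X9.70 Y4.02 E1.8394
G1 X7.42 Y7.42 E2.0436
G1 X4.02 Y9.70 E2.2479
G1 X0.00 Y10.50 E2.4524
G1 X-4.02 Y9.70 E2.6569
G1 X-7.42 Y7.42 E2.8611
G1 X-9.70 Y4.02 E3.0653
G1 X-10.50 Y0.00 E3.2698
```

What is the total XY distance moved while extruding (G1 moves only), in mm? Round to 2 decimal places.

65.54 mm

Sum the Euclidean lengths of each G1 segment: total = 65.54 mm.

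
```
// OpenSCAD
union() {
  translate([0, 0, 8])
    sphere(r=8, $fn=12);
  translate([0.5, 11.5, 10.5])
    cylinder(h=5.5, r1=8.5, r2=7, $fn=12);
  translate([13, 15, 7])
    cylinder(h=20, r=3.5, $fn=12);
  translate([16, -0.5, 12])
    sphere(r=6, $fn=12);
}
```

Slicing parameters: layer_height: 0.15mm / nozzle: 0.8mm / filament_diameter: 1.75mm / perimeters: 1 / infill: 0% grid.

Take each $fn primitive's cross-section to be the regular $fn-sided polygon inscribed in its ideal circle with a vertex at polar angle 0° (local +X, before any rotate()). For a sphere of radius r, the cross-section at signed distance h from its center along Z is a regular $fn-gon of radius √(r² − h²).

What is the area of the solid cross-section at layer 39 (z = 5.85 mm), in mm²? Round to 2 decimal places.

178.13 mm²

At z = 5.85 mm: the sphere: section is a regular 12-gon, circumradius = √(r²−h²) = √(8²−2.15²) = 7.706 (area = (12/2)·7.706²·sin(360°/12) = 178.13 mm²); the cone at (0.5, 11.5) is absent (z outside [10.5, 16]); the cylinder at (13, 15) does not reach this height (z outside [7, 27]); the sphere at (16, -0.5) is absent (|z−center|=6.150 > r=6); Taking the union: only the r=8 sphere is present, so the union is just that shape — area = 178.13 mm². Overall, the cross-section is a single solid region. Net area = 178.13 mm².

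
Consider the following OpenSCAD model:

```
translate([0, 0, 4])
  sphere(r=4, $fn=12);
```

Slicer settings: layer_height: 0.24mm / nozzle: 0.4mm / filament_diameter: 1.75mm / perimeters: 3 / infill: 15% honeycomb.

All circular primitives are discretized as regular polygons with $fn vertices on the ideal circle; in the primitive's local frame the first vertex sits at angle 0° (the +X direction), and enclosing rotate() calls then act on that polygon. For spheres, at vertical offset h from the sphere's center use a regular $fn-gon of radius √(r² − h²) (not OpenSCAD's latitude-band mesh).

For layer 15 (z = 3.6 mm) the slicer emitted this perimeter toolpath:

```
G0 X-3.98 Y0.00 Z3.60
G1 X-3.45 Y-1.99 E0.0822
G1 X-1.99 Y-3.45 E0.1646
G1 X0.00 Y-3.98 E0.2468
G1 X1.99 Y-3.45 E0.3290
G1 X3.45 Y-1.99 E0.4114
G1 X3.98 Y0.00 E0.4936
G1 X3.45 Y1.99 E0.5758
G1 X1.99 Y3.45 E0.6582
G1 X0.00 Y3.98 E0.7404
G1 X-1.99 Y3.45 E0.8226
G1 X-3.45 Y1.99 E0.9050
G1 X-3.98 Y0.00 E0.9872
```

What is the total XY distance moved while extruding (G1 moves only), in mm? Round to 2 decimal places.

24.73 mm

Sum the Euclidean lengths of each G1 segment: total = 24.73 mm.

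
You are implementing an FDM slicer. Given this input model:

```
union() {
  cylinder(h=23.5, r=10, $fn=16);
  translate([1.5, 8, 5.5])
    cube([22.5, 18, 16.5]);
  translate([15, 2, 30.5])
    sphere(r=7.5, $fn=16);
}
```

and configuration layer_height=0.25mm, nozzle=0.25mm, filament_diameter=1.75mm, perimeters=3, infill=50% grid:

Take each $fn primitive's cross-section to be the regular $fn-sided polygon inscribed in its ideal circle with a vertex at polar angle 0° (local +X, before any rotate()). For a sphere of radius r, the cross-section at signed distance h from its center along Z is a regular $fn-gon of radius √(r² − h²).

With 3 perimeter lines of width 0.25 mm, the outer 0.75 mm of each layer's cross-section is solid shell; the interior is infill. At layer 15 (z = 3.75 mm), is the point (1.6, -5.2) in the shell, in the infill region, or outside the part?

At z = 3.75 mm: the r=10 cylinder contributes a regular 16-gon of circumradius 10; the cube at (1.5, 8) does not reach this height (z outside [5.5, 22]); the sphere at (15, 2) is absent (|z−center|=26.750 > r=7.5); Taking the union: only the r=10 cylinder is present, so the union is just that shape — 1 connected region. Overall, the cross-section is a single solid region. The nearest boundary edge runs (-0.00, -10.00)→(3.83, -9.24); distance from the point to it = 4.40 mm. The point is inside the cross-section and 4.40 mm from the nearest boundary — more than the 0.75 mm shell width (3 × 0.25), so it's in the infill interior.

infill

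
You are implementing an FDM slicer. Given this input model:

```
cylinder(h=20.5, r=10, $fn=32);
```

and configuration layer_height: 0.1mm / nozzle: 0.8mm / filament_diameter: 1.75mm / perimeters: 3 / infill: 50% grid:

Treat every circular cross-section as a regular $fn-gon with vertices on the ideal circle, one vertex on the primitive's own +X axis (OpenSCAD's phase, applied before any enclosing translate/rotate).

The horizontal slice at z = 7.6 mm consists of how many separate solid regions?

At z = 7.6 mm: the cylinder: section is a regular 32-gon, circumradius r=10. The result has 1 disconnected region.

1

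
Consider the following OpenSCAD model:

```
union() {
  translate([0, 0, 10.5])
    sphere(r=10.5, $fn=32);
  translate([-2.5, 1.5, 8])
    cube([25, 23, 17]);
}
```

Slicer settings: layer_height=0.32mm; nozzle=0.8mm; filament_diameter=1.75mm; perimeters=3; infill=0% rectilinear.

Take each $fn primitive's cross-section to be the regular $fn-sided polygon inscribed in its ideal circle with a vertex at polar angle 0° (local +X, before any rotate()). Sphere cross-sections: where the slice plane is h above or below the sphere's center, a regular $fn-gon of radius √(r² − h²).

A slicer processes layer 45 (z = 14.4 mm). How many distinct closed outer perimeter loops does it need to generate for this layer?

At z = 14.4 mm: the r=10.5 sphere contributes a regular 32-gon of circumradius √(10.5²−3.9²) = 9.749; the 25×23 cube at (-2.5, 1.5) contributes its full rectangle; Combining (union): the regions partially overlap (shared area 79.93 mm²), so overlapping operands fuse into one piece — 1 connected region. The result has 1 disconnected region.

1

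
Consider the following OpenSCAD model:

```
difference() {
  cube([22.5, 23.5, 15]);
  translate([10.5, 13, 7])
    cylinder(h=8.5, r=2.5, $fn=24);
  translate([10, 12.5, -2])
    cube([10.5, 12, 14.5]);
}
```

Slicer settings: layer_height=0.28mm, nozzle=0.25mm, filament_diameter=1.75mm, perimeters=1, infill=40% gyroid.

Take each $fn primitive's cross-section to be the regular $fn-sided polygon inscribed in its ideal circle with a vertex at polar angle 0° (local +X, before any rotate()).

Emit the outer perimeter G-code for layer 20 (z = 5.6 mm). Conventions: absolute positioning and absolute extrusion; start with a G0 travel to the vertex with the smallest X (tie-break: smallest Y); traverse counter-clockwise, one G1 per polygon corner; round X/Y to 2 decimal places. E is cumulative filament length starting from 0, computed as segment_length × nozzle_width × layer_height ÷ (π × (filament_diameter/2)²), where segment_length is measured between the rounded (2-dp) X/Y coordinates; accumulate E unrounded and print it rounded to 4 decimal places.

At z = 5.6 mm: the cube (footprint 22.5×23.5) is included at this height; the cylinder at (10.5, 13) is not intersected at this z (z outside [7, 15.5]); the 10.5×12 cube at (10, 12.5) contributes its full rectangle; After the difference (first − rest): starting from the 22.5×23.5 cube, the 10.5×12 cube at (10, 12.5) partially overlaps it — only the 115.50 mm² overlap (of its 126.00 mm²) is removed, clipping the outline — 1 connected region. The outline is a single polygon with 8 vertices. Extrusion per mm of travel: 0.25 × 0.28 / (π × 0.875²) = 0.029103. Accumulating E over each segment gives final E = 3.3177.

G0 X0.00 Y0.00 Z5.60
G1 X22.50 Y0.00 E0.6548
G1 X22.50 Y23.50 E1.3387
G1 X20.50 Y23.50 E1.3969
G1 X20.50 Y12.50 E1.7171
G1 X10.00 Y12.50 E2.0226
G1 X10.00 Y23.50 E2.3428
G1 X0.00 Y23.50 E2.6338
G1 X0.00 Y0.00 E3.3177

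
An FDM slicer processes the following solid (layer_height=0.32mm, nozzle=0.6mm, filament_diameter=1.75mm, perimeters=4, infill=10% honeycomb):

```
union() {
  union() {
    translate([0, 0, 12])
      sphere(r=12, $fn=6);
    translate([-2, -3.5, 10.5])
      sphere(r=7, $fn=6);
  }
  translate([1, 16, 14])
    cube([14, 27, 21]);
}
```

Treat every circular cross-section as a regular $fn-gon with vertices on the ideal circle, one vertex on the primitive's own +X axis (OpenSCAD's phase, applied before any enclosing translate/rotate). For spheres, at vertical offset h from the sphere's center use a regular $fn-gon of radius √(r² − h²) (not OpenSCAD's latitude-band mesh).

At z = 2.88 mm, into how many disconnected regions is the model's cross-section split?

1

At z = 2.88 mm: the sphere: section is a regular 6-gon, circumradius = √(r²−h²) = √(12²−9.12²) = 7.799; the sphere at (-2, -3.5) is absent (|z−center|=7.620 > r=7); Merging all regions: only the r=12 sphere is present, so the union is just that shape — 1 connected region; the cube at (1, 16) does not reach this height (z outside [14, 35]); Taking the union: only the result so far is present, so the union is just that shape — 1 connected region. The result has 1 disconnected region.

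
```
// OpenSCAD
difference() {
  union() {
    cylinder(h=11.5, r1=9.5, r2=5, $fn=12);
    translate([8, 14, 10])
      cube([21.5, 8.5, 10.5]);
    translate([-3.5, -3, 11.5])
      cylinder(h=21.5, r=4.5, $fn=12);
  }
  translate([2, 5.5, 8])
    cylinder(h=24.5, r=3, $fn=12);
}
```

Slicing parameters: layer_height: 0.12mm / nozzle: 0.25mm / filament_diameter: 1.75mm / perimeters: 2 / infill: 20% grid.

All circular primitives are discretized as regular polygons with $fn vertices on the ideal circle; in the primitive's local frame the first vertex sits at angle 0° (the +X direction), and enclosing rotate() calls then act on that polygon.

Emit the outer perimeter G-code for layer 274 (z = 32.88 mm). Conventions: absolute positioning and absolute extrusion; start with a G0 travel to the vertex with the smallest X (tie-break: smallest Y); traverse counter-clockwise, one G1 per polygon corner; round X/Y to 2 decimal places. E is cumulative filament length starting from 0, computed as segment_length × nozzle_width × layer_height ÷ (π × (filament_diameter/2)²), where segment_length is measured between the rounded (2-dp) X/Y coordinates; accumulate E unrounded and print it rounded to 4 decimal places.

At z = 32.88 mm: the cone does not reach this height (z outside [0, 11.5]); the cube at (8, 14) does not reach this height (z outside [10, 20.5]); the r=4.5 cylinder at (-3.5, -3) contributes a regular 12-gon of circumradius 4.5; Merging all regions: only the r=4.5 cylinder at (-3.5, -3) is present, so the union is just that shape — 1 connected region; the cylinder at (2, 5.5) does not reach this height (z outside [8, 32.5]); Taking the first minus the rest: none of the subtracted shapes is present at this height, so that combined region is unchanged — 1 connected region. The outline is a single polygon with 12 vertices. Extrusion per mm of travel: 0.25 × 0.12 / (π × 0.875²) = 0.012473. Accumulating E over each segment gives final E = 0.3488.

G0 X-8.00 Y-3.00 Z32.88
G1 X-7.40 Y-5.25 E0.0290
G1 X-5.75 Y-6.90 E0.0581
G1 X-3.50 Y-7.50 E0.0872
G1 X-1.25 Y-6.90 E0.1162
G1 X0.40 Y-5.25 E0.1453
G1 X1.00 Y-3.00 E0.1744
G1 X0.40 Y-0.75 E0.2034
G1 X-1.25 Y0.90 E0.2325
G1 X-3.50 Y1.50 E0.2616
G1 X-5.75 Y0.90 E0.2906
G1 X-7.40 Y-0.75 E0.3197
G1 X-8.00 Y-3.00 E0.3488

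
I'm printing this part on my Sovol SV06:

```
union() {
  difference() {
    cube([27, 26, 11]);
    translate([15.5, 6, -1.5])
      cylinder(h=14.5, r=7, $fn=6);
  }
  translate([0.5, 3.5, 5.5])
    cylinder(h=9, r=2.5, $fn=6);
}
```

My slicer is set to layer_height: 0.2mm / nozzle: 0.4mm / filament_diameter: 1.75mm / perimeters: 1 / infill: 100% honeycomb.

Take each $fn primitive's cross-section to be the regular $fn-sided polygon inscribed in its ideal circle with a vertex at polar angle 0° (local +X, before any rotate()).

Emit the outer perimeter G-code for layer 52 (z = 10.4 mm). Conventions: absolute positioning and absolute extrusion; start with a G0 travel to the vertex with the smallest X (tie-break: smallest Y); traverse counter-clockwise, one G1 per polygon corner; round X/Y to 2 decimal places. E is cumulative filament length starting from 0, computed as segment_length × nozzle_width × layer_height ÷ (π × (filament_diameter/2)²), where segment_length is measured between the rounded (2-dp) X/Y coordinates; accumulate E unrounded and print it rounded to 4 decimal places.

G0 X-2.00 Y3.50 Z10.40
G1 X-0.75 Y1.33 E0.0833
G1 X0.00 Y1.33 E0.1082
G1 X0.00 Y0.00 E0.1525
G1 X11.96 Y0.00 E0.5503
G1 X8.50 Y6.00 E0.7806
G1 X12.00 Y12.06 E1.0134
G1 X19.00 Y12.06 E1.2462
G1 X22.50 Y6.00 E1.4790
G1 X19.04 Y0.00 E1.7093
G1 X27.00 Y0.00 E1.9741
G1 X27.00 Y26.00 E2.8388
G1 X0.00 Y26.00 E3.7369
G1 X0.00 Y5.67 E4.4130
G1 X-0.75 Y5.67 E4.4380
G1 X-2.00 Y3.50 E4.5213

At z = 10.4 mm: the cube (footprint 27×26) is included at this height; the cylinder at (15.5, 6): section is a regular 6-gon, circumradius r=7; Taking the first minus the rest: starting from the 27×26 cube, the r=7 cylinder at (15.5, 6) partially overlaps it — only the 126.87 mm² overlap (of its 127.31 mm²) is removed, clipping the outline — 1 connected region; the cylinder at (0.5, 3.5): section is a regular 6-gon, circumradius r=2.5; Combining (union): the regions partially overlap (shared area 10.28 mm²), so overlapping operands fuse into one piece — 1 connected region. The outline is a single polygon with 15 vertices. Extrusion per mm of travel: 0.4 × 0.2 / (π × 0.875²) = 0.033260. Accumulating E over each segment gives final E = 4.5213.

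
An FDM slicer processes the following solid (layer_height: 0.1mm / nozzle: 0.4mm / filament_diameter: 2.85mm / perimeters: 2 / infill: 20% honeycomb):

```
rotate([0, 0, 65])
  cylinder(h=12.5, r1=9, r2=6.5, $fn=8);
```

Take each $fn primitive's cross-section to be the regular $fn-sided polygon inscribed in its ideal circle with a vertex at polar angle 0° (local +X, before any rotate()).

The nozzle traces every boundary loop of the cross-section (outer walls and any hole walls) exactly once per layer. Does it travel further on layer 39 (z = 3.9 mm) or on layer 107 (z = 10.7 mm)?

layer 39 (z = 3.9 mm)

Layer 39 (z = 3.9): the cone (r1=9→r2=6.5) has section circumradius 8.220 here — a regular 8-gon (perimeter = 2·8·8.220·sin(180°/8) = 50.33 mm); (rotated 65° about Z; rotation is an isometry so areas/perimeters/island counts are preserved). So its perimeter = 50.33 mm. Layer 107 (z = 10.7): the cone (r1=9→r2=6.5) has section circumradius 6.860 here — a regular 8-gon (perimeter = 2·8·6.860·sin(180°/8) = 42.00 mm); (rotated 65° about Z; rotation is an isometry so areas/perimeters/island counts are preserved). So its perimeter = 42.00 mm. Layer 39 is larger (50.33 vs 42.00 mm).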